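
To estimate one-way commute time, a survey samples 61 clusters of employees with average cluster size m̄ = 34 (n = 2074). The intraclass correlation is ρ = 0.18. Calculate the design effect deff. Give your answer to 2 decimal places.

deff = 1 + (34 − 1)·0.18 = 1 + 5.94 = 6.94.

6.94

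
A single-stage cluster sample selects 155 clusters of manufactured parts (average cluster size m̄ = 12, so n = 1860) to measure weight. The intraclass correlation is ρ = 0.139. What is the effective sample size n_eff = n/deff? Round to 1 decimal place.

deff = 1 + (12 − 1)·0.139 = 1 + 1.529 = 2.529.
n_eff = 1860 / 2.529 = 735.5.

735.5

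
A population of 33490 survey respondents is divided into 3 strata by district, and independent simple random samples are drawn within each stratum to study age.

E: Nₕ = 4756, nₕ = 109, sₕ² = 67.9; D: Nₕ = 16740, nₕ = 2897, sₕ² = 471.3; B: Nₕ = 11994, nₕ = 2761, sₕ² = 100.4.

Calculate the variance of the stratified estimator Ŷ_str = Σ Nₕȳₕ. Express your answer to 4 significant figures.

5.549 × 10^7

Var(Ŷ_str) = Σₕ Nₕ²(1 − fₕ)sₕ²/nₕ.
E: 4756²·(1 − 109/4756)·67.9/109 = 1.3767586 × 10^7.
D: 16740²·(1 − 2897/16740)·471.3/2897 = 3.7699416 × 10^7.
B: 11994²·(1 − 2761/11994)·100.4/2761 = 4.026931 × 10^6.
Sum = 5.5493933 × 10^7.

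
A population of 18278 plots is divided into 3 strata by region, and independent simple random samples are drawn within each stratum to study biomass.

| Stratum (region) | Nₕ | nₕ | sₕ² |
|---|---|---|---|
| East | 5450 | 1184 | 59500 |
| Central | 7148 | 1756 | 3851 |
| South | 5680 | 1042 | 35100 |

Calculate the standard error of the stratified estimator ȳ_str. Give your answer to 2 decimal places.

Var(ȳ_str) = Σₕ Wₕ²(1 − fₕ)sₕ²/nₕ with Wₕ = Nₕ/N, N = 18278.
East: Wₕ = 0.29817267; term = 0.29817267²·(1 − 0.21724771)·59500/1184 = 3.4972387.
Central: Wₕ = 0.39107123; term = 0.39107123²·(1 − 0.24566312)·3851/1756 = 0.25300324.
South: Wₕ = 0.31075610; term = 0.31075610²·(1 − 0.18345070)·35100/1042 = 2.6562022.
Sum = 6.4064441.
SE = √(6.4064441) = 2.53.

2.53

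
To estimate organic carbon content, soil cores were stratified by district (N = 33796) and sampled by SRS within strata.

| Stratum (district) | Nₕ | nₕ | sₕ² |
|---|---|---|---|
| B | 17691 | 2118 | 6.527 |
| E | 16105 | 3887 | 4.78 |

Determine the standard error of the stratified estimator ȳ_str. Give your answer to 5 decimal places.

0.03091

Var(ȳ_str) = Σₕ Wₕ²(1 − fₕ)sₕ²/nₕ with Wₕ = Nₕ/N, N = 33796.
B: Wₕ = 0.52346432; term = 0.52346432²·(1 − 0.11972189)·6.527/2118 = 7.433301 × 10^-4.
E: Wₕ = 0.47653568; term = 0.47653568²·(1 − 0.24135362)·4.78/3887 = 2.1185738 × 10^-4.
Sum = 9.5518748 × 10^-4.
SE = √(9.5518748 × 10^-4) = 0.03091.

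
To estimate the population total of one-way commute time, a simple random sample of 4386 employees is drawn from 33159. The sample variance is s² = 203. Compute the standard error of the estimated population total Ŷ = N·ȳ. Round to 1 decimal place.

Var(Ŷ) = N²·Var(ȳ) = N²·(1 − n/N)·s²/n.
f = 4386/33159 = 0.13227178; Var(ȳ) = 0.86772822·203/4386 = 0.040161612.
Var(Ŷ) = 33159² · 0.040161612 = 4.4158467 × 10^7.
SE(Ŷ) = √(4.4158467 × 10^7) = 6645.2.

6645.2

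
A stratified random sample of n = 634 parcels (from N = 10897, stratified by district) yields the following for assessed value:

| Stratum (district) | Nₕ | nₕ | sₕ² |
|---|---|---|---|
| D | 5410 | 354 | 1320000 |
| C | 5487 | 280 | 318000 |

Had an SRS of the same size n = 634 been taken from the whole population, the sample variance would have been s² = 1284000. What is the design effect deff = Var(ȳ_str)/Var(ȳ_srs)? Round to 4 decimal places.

Var(ȳ_str) = Σ Wₕ²(1−fₕ)sₕ²/nₕ with Wₕ = Nₕ/10897:
  D: (5410/10897)²·(1−354/5410)·1320000/354 = 858.93658
  C: (5487/10897)²·(1−280/5487)·318000/280 = 273.26104
  → Var(ȳ_str) = 1132.1976.
Var(ȳ_srs) = (1 − 634/10897)·1284000/634 = 1907.406.
deff = 1132.1976 / 1907.406 = 0.5936.

0.5936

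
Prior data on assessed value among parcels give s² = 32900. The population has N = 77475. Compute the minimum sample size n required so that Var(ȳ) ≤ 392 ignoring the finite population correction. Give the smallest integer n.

Without fpc, n₀ = s²/D = 32900/392 = 83.9286.
Rounding up, n = 84.

84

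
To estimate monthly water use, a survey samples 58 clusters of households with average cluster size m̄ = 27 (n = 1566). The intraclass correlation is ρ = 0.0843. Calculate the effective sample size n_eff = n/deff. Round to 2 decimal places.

deff = 1 + (27 − 1)·0.0843 = 1 + 2.1918 = 3.1918.
n_eff = 1566 / 3.1918 = 490.63.

490.63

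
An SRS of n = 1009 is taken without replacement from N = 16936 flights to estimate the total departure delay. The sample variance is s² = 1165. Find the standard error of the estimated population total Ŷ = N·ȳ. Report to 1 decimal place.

17647.8

Var(Ŷ) = N²·Var(ȳ) = N²·(1 − n/N)·s²/n.
f = 1009/16936 = 0.05957723; Var(ȳ) = 0.94042277·1165/1009 = 1.0858201.
Var(Ŷ) = 16936² · 1.0858201 = 3.1144371 × 10^8.
SE(Ŷ) = √(3.1144371 × 10^8) = 17647.8.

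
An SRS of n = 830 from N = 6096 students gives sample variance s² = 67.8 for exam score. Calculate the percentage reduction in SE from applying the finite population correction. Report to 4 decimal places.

7.0567

f = n/N = 830/6096 = 0.13615486.
SE_no-fpc = √(s²/n) = 0.28580893; SE_fpc = √((1−f)s²/n) = 0.26564017.
Ratio = √(1−f) = 0.92943270. Reduction = 100·(1 − 0.92943270) = 7.0567%.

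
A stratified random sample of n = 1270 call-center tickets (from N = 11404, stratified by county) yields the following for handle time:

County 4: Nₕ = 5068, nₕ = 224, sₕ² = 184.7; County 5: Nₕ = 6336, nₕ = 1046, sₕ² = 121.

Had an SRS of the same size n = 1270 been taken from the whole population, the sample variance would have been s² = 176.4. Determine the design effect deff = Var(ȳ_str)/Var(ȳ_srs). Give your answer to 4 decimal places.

Var(ȳ_str) = Σ Wₕ²(1−fₕ)sₕ²/nₕ with Wₕ = Nₕ/11404:
  County 4: (5068/11404)²·(1−224/5068)·184.7/224 = 0.15564859
  County 5: (6336/11404)²·(1−1046/6336)·121/1046 = 0.029813304
  → Var(ȳ_str) = 0.18546189.
Var(ȳ_srs) = (1 − 1270/11404)·176.4/1270 = 0.12342938.
deff = 0.18546189 / 0.12342938 = 1.5026.

1.5026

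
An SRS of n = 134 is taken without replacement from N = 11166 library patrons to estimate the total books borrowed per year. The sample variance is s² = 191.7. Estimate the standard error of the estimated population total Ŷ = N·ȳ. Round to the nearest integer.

Var(Ŷ) = N²·Var(ȳ) = N²·(1 − n/N)·s²/n.
f = 134/11166 = 0.01200072; Var(ȳ) = 0.98799928·191.7/134 = 1.4134288.
Var(Ŷ) = 11166² · 1.4134288 = 1.7622568 × 10^8.
SE(Ŷ) = √(1.7622568 × 10^8) = 13275.

13275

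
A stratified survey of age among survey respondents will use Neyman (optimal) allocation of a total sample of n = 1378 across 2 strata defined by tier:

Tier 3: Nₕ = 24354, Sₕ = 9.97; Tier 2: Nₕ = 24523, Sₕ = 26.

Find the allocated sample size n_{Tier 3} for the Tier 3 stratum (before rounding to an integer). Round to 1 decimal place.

380.0

Neyman allocation: nₕ = n·NₕSₕ / Σⱼ NⱼSⱼ.
Σ NⱼSⱼ = 24354·9.97 + 24523·26 = 880407.38.
n_{Tier 3} = 1378·24354·9.97 / 880407.38 = 380.0.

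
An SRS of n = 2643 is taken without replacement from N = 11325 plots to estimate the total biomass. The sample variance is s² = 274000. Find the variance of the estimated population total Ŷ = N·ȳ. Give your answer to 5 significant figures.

Var(Ŷ) = N²·Var(ȳ) = N²·(1 − n/N)·s²/n.
f = 2643/11325 = 0.23337748; Var(ȳ) = 0.76662252·274000/2643 = 79.475811.
Var(Ŷ) = 11325² · 79.475811 = 1.019322 × 10^10.

1.0193 × 10^10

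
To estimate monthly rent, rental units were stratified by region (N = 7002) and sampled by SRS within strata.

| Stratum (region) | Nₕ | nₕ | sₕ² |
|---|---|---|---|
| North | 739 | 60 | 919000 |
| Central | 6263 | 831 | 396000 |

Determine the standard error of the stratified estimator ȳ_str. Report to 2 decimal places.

Var(ȳ_str) = Σₕ Wₕ²(1 − fₕ)sₕ²/nₕ with Wₕ = Nₕ/N, N = 7002.
North: Wₕ = 0.10554127; term = 0.10554127²·(1 − 0.08119080)·919000/60 = 156.75964.
Central: Wₕ = 0.89445873; term = 0.89445873²·(1 − 0.13268402)·396000/831 = 330.66796.
Sum = 487.4276.
SE = √(487.4276) = 22.08.

22.08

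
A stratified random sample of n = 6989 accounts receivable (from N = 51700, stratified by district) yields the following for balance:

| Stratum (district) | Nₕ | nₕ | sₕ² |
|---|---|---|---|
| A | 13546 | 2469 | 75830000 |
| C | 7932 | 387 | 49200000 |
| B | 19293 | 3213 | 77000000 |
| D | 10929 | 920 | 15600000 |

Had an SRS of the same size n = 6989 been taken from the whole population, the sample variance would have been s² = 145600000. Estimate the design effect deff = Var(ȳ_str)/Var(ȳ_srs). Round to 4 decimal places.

Var(ȳ_str) = Σ Wₕ²(1−fₕ)sₕ²/nₕ with Wₕ = Nₕ/51700:
  A: (13546/51700)²·(1−2469/13546)·75830000/2469 = 1724.1383
  C: (7932/51700)²·(1−387/7932)·49200000/387 = 2846.525
  B: (19293/51700)²·(1−3213/19293)·77000000/3213 = 2781.5362
  D: (10929/51700)²·(1−920/10929)·15600000/920 = 693.94779
  → Var(ȳ_str) = 8046.1473.
Var(ȳ_srs) = (1 − 6989/51700)·145600000/6989 = 18016.49.
deff = 8046.1473 / 18016.49 = 0.4466.

0.4466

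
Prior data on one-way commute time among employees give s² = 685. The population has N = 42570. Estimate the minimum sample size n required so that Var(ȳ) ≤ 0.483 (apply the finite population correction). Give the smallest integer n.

Without fpc, n₀ = s²/D = 685/0.483 = 1418.2195.
With fpc, (1 − n/N)·s²/n ≤ D requires n ≥ n₀/(1 + n₀/N) = 1418.2195/(1 + 1418.2195/42570) = 1372.4948.
Rounding up, n = 1373.

1373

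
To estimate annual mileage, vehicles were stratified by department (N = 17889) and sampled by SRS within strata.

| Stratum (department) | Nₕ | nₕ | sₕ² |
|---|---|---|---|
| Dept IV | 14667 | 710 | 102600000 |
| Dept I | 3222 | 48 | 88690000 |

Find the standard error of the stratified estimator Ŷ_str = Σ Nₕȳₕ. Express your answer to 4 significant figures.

6.963 × 10^6

Var(Ŷ_str) = Σₕ Nₕ²(1 − fₕ)sₕ²/nₕ.
Dept IV: 14667²·(1 − 710/14667)·102600000/710 = 2.9581649 × 10^13.
Dept I: 3222²·(1 − 48/3222)·88690000/48 = 1.8895826 × 10^13.
Sum = 4.8477475 × 10^13.
SE = √(4.8477475 × 10^13) = 6.963 × 10^6.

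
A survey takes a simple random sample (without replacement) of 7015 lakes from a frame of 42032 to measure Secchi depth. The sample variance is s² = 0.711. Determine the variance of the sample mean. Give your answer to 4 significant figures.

8.444 × 10^-5

Under SRS without replacement, Var(ȳ) = (1 − f)·s²/n with f = n/N = 7015/42032 = 0.16689665.
Var(ȳ) = (1 − 0.16689665)·0.711/7015 = 0.83310335·1.0135424 × 10^-4 = 8.4438558 × 10^-5.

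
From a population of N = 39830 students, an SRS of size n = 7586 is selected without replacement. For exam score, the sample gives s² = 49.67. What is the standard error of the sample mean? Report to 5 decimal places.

0.07280

Under SRS without replacement, Var(ȳ) = (1 − f)·s²/n with f = n/N = 7586/39830 = 0.19045945.
Var(ȳ) = (1 − 0.19045945)·49.67/7586 = 0.80954055·0.0065475877 = 0.0053005377.
SE(ȳ) = √(0.0053005377) = 0.07280.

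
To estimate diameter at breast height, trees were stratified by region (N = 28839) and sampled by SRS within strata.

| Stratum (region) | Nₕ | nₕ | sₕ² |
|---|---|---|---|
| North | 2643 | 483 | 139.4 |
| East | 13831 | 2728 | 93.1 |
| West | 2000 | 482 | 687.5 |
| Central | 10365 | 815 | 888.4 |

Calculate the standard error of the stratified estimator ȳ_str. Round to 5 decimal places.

Var(ȳ_str) = Σₕ Wₕ²(1 − fₕ)sₕ²/nₕ with Wₕ = Nₕ/N, N = 28839.
North: Wₕ = 0.09164673; term = 0.09164673²·(1 − 0.18274688)·139.4/483 = 0.0019810989.
East: Wₕ = 0.47959361; term = 0.47959361²·(1 − 0.19723809)·93.1/2728 = 0.006301426.
West: Wₕ = 0.06935053; term = 0.06935053²·(1 − 0.24100000)·687.5/482 = 0.0052067537.
Central: Wₕ = 0.35940913; term = 0.35940913²·(1 − 0.07863000)·888.4/815 = 0.12973681.
Sum = 0.14322609.
SE = √(0.14322609) = 0.37845.

0.37845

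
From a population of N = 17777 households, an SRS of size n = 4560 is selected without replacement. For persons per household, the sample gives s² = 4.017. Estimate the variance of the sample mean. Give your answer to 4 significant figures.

6.550 × 10^-4

Under SRS without replacement, Var(ȳ) = (1 − f)·s²/n with f = n/N = 4560/17777 = 0.25651122.
Var(ȳ) = (1 − 0.25651122)·4.017/4560 = 0.74348878·8.8092105 × 10^-4 = 6.5495492 × 10^-4.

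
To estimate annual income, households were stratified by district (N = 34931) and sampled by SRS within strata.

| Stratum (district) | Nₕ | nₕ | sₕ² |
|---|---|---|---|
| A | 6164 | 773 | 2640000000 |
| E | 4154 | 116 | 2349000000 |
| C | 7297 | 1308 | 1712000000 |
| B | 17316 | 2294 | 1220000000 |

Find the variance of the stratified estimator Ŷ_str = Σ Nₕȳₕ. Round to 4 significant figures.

6.487 × 10^14

Var(Ŷ_str) = Σₕ Nₕ²(1 − fₕ)sₕ²/nₕ.
A: 6164²·(1 − 773/6164)·2640000000/773 = 1.1348969 × 10^14.
E: 4154²·(1 − 116/4154)·2349000000/116 = 3.396705 × 10^14.
C: 7297²·(1 − 1308/7297)·1712000000/1308 = 5.7199822 × 10^13.
B: 17316²·(1 − 2294/17316)·1220000000/2294 = 1.3833808 × 10^14.
Sum = 6.4869809 × 10^14.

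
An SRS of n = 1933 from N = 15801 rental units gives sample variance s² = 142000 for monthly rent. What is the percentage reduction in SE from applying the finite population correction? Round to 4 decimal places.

f = n/N = 1933/15801 = 0.12233403.
SE_no-fpc = √(s²/n) = 8.5709359; SE_fpc = √((1−f)s²/n) = 8.0295808.
Ratio = √(1−f) = 0.93683828. Reduction = 100·(1 − 0.93683828) = 6.3162%.

6.3162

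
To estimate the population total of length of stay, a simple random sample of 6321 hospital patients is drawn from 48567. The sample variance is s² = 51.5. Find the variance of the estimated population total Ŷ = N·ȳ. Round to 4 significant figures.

Var(Ŷ) = N²·Var(ȳ) = N²·(1 − n/N)·s²/n.
f = 6321/48567 = 0.13015010; Var(ȳ) = 0.86984990·51.5/6321 = 0.0070870542.
Var(Ŷ) = 48567² · 0.0070870542 = 1.6716614 × 10^7.

1.672 × 10^7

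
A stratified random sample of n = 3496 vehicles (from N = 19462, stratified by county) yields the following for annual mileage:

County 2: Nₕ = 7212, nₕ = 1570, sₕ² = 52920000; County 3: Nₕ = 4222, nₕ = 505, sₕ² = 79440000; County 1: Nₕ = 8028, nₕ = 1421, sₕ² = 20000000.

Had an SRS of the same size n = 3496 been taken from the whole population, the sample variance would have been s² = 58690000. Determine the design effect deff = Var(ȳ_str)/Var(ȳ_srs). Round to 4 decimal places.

0.8793

Var(ȳ_str) = Σ Wₕ²(1−fₕ)sₕ²/nₕ with Wₕ = Nₕ/19462:
  County 2: (7212/19462)²·(1−1570/7212)·52920000/1570 = 3621.046
  County 3: (4222/19462)²·(1−505/4222)·79440000/505 = 6517.5401
  County 1: (8028/19462)²·(1−1421/8028)·20000000/1421 = 1970.9366
  → Var(ȳ_str) = 12109.523.
Var(ȳ_srs) = (1 − 3496/19462)·58690000/3496 = 13772.137.
deff = 12109.523 / 13772.137 = 0.8793.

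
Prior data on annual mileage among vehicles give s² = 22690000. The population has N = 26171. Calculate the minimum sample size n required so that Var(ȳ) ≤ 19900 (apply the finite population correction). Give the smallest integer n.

1093

Without fpc, n₀ = s²/D = 22690000/19900 = 1140.2010.
With fpc, (1 − n/N)·s²/n ≤ D requires n ≥ n₀/(1 + n₀/N) = 1140.2010/(1 + 1140.2010/26171) = 1092.5993.
Rounding up, n = 1093.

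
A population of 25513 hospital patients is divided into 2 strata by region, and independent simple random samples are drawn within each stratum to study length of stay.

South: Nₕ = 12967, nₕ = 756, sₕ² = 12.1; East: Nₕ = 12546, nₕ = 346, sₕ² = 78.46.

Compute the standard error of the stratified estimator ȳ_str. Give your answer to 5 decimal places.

0.23920

Var(ȳ_str) = Σₕ Wₕ²(1 − fₕ)sₕ²/nₕ with Wₕ = Nₕ/N, N = 25513.
South: Wₕ = 0.50825070; term = 0.50825070²·(1 − 0.05830184)·12.1/756 = 0.00389342.
East: Wₕ = 0.49174930; term = 0.49174930²·(1 − 0.02757851)·78.46/346 = 0.053322961.
Sum = 0.057216381.
SE = √(0.057216381) = 0.23920.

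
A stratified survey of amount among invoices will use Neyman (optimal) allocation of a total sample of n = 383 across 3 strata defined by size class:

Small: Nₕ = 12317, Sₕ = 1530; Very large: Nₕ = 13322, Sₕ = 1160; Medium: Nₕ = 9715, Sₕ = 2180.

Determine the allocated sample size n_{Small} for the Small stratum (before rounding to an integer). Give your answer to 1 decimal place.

Neyman allocation: nₕ = n·NₕSₕ / Σⱼ NⱼSⱼ.
Σ NⱼSⱼ = 12317·1530 + 13322·1160 + 9715·2180 = 5.547723 × 10^7.
n_{Small} = 383·12317·1530 / (5.547723 × 10^7) = 130.1.

130.1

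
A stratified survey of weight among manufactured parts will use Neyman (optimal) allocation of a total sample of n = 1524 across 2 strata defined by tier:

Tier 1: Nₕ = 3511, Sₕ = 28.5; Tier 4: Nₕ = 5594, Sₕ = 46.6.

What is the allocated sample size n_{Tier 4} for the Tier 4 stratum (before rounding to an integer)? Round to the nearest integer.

1101

Neyman allocation: nₕ = n·NₕSₕ / Σⱼ NⱼSⱼ.
Σ NⱼSⱼ = 3511·28.5 + 5594·46.6 = 360743.9.
n_{Tier 4} = 1524·5594·46.6 / 360743.9 = 1101.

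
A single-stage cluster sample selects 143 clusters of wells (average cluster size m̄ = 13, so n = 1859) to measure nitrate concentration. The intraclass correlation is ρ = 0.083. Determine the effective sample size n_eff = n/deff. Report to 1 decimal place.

deff = 1 + (13 − 1)·0.083 = 1 + 0.996 = 1.996.
n_eff = 1859 / 1.996 = 931.4.

931.4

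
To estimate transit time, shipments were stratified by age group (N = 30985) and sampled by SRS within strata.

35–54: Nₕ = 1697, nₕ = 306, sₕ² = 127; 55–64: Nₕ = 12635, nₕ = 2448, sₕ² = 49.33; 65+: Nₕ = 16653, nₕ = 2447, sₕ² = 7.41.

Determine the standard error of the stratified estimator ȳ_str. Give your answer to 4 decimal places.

Var(ȳ_str) = Σₕ Wₕ²(1 − fₕ)sₕ²/nₕ with Wₕ = Nₕ/N, N = 30985.
35–54: Wₕ = 0.05476844; term = 0.05476844²·(1 − 0.18031821)·127/306 = 0.0010204419.
55–64: Wₕ = 0.40777796; term = 0.40777796²·(1 − 0.19374753)·49.33/2448 = 0.0027015826.
65+: Wₕ = 0.53745361; term = 0.53745361²·(1 − 0.14694049)·7.41/2447 = 7.4618331 × 10^-4.
Sum = 0.0044682078.
SE = √(0.0044682078) = 0.0668.

0.0668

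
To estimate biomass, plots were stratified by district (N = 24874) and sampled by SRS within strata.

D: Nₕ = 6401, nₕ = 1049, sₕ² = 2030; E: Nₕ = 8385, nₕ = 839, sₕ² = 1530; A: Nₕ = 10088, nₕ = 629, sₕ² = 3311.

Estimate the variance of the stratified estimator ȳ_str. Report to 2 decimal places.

1.11

Var(ȳ_str) = Σₕ Wₕ²(1 − fₕ)sₕ²/nₕ with Wₕ = Nₕ/N, N = 24874.
D: Wₕ = 0.25733698; term = 0.25733698²·(1 − 0.16388064)·2030/1049 = 0.10715026.
E: Wₕ = 0.33709898; term = 0.33709898²·(1 − 0.10005963)·1530/839 = 0.18649109.
A: Wₕ = 0.40556404; term = 0.40556404²·(1 − 0.06235131)·3311/629 = 0.81183463.
Sum = 1.105476.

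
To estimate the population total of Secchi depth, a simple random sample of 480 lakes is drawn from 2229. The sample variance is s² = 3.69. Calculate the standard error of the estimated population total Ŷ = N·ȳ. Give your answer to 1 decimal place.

Var(Ŷ) = N²·Var(ȳ) = N²·(1 − n/N)·s²/n.
f = 480/2229 = 0.21534320; Var(ȳ) = 0.78465680·3.69/480 = 0.0060320491.
Var(Ŷ) = 2229² · 0.0060320491 = 29969.88.
SE(Ŷ) = √(29969.88) = 173.1.

173.1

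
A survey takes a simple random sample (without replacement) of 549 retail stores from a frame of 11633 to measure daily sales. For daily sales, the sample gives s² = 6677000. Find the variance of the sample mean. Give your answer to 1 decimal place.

11588.1

Under SRS without replacement, Var(ȳ) = (1 − f)·s²/n with f = n/N = 549/11633 = 0.04719333.
Var(ȳ) = (1 − 0.04719333)·6677000/549 = 0.95280667·12162.113 = 11588.142.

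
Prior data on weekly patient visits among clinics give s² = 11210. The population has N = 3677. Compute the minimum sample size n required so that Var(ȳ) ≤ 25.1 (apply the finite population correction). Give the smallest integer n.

Without fpc, n₀ = s²/D = 11210/25.1 = 446.6135.
With fpc, (1 − n/N)·s²/n ≤ D requires n ≥ n₀/(1 + n₀/N) = 446.6135/(1 + 446.6135/3677) = 398.2424.
Rounding up, n = 399.

399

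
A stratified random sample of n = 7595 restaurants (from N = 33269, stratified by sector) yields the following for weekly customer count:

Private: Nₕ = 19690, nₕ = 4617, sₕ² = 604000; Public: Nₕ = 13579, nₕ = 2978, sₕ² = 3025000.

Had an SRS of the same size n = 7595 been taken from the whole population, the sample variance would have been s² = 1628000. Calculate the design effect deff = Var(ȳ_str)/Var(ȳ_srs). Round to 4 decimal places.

1.0107

Var(ȳ_str) = Σ Wₕ²(1−fₕ)sₕ²/nₕ with Wₕ = Nₕ/33269:
  Private: (19690/33269)²·(1−4617/19690)·604000/4617 = 35.078659
  Public: (13579/33269)²·(1−2978/13579)·3025000/2978 = 132.11004
  → Var(ȳ_str) = 167.1887.
Var(ȳ_srs) = (1 − 7595/33269)·1628000/7595 = 165.4171.
deff = 167.1887 / 165.4171 = 1.0107.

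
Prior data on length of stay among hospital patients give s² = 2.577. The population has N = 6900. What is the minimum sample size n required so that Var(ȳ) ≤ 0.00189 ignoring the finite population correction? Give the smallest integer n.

Without fpc, n₀ = s²/D = 2.577/0.00189 = 1363.4921.
Rounding up, n = 1364.

1364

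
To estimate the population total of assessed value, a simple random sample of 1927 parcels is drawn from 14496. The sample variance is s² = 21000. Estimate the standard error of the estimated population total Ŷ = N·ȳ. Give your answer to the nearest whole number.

Var(Ŷ) = N²·Var(ȳ) = N²·(1 − n/N)·s²/n.
f = 1927/14496 = 0.13293322; Var(ȳ) = 0.86706678·21000/1927 = 9.4490931.
Var(Ŷ) = 14496² · 9.4490931 = 1.9855759 × 10^9.
SE(Ŷ) = √(1.9855759 × 10^9) = 44560.

44560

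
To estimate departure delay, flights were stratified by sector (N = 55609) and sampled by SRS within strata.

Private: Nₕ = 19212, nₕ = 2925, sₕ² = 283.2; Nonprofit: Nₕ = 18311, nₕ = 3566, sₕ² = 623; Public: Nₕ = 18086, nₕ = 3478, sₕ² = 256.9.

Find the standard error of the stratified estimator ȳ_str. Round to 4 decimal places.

Var(ȳ_str) = Σₕ Wₕ²(1 − fₕ)sₕ²/nₕ with Wₕ = Nₕ/N, N = 55609.
Private: Wₕ = 0.34548364; term = 0.34548364²·(1 − 0.15224859)·283.2/2925 = 0.0097969498.
Nonprofit: Wₕ = 0.32928123; term = 0.32928123²·(1 − 0.19474633)·623/3566 = 0.015253636.
Public: Wₕ = 0.32523512; term = 0.32523512²·(1 − 0.19230344)·256.9/3478 = 0.0063107016.
Sum = 0.031361287.
SE = √(0.031361287) = 0.1771.

0.1771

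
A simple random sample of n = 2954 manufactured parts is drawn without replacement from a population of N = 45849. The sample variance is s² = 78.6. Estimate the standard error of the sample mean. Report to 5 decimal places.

0.15778

Under SRS without replacement, Var(ȳ) = (1 − f)·s²/n with f = n/N = 2954/45849 = 0.06442889.
Var(ȳ) = (1 − 0.06442889)·78.6/2954 = 0.93557111·0.026607989 = 0.024893666.
SE(ȳ) = √(0.024893666) = 0.15778.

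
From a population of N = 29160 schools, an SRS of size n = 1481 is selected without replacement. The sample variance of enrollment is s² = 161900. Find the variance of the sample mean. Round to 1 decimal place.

103.8

Under SRS without replacement, Var(ȳ) = (1 − f)·s²/n with f = n/N = 1481/29160 = 0.05078875.
Var(ȳ) = (1 − 0.05078875)·161900/1481 = 0.94921125·109.31803 = 103.7659.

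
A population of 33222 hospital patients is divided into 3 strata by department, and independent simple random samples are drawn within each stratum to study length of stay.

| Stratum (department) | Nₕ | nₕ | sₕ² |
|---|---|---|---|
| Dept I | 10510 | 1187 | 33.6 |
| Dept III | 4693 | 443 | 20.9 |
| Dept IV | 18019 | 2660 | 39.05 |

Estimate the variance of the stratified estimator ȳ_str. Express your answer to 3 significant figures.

0.00705

Var(ȳ_str) = Σₕ Wₕ²(1 − fₕ)sₕ²/nₕ with Wₕ = Nₕ/N, N = 33222.
Dept I: Wₕ = 0.31635663; term = 0.31635663²·(1 − 0.11294006)·33.6/1187 = 0.0025130169.
Dept III: Wₕ = 0.14126181; term = 0.14126181²·(1 − 0.09439591)·20.9/443 = 8.5257088 × 10^-4.
Dept IV: Wₕ = 0.54238155; term = 0.54238155²·(1 − 0.14762195)·39.05/2660 = 0.0036811328.
Sum = 0.0070467206.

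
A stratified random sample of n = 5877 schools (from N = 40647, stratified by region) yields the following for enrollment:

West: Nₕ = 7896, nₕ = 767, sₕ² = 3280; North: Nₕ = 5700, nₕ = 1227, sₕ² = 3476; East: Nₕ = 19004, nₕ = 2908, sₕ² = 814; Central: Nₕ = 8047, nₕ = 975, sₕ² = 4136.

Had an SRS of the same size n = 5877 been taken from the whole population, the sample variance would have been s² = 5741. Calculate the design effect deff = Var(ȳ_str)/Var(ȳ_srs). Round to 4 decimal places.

0.4636

Var(ȳ_str) = Σ Wₕ²(1−fₕ)sₕ²/nₕ with Wₕ = Nₕ/40647:
  West: (7896/40647)²·(1−767/7896)·3280/767 = 0.14569922
  North: (5700/40647)²·(1−1227/5700)·3476/1227 = 0.043717162
  East: (19004/40647)²·(1−2908/19004)·814/2908 = 0.051824604
  Central: (8047/40647)²·(1−975/8047)·4136/975 = 0.14611512
  → Var(ȳ_str) = 0.38735611.
Var(ȳ_srs) = (1 − 5877/40647)·5741/5877 = 0.83561851.
deff = 0.38735611 / 0.83561851 = 0.4636.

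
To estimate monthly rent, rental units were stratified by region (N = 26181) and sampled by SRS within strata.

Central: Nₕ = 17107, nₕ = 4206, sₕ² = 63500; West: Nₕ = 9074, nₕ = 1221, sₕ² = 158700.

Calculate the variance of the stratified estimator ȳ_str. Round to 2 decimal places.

18.37

Var(ȳ_str) = Σₕ Wₕ²(1 − fₕ)sₕ²/nₕ with Wₕ = Nₕ/N, N = 26181.
Central: Wₕ = 0.65341278; term = 0.65341278²·(1 − 0.24586427)·63500/4206 = 4.8610404.
West: Wₕ = 0.34658722; term = 0.34658722²·(1 − 0.13456028)·158700/1221 = 13.51211.
Sum = 18.37315.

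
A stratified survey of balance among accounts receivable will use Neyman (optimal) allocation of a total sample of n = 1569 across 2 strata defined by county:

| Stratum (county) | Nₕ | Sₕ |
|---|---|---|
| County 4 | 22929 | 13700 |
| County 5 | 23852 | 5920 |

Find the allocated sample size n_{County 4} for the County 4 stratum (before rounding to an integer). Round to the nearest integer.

1082

Neyman allocation: nₕ = n·NₕSₕ / Σⱼ NⱼSⱼ.
Σ NⱼSⱼ = 22929·13700 + 23852·5920 = 4.5533114 × 10^8.
n_{County 4} = 1569·22929·13700 / (4.5533114 × 10^8) = 1082.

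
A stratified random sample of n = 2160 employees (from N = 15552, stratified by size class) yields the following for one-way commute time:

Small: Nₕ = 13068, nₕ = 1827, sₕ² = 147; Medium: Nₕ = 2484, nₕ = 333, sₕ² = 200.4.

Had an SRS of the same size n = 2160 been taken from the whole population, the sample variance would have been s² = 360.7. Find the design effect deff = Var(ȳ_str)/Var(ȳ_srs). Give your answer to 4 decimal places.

0.4323

Var(ȳ_str) = Σ Wₕ²(1−fₕ)sₕ²/nₕ with Wₕ = Nₕ/15552:
  Small: (13068/15552)²·(1−1827/13068)·147/1827 = 0.048867527
  Medium: (2484/15552)²·(1−333/2484)·200.4/333 = 0.01329453
  → Var(ȳ_str) = 0.062162057.
Var(ȳ_srs) = (1 − 2160/15552)·360.7/2160 = 0.14379758.
deff = 0.062162057 / 0.14379758 = 0.4323.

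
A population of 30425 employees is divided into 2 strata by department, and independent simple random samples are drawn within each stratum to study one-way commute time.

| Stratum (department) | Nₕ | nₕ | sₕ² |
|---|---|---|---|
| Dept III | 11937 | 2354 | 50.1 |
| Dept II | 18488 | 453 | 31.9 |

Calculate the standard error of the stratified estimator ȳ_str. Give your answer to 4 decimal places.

0.1673

Var(ȳ_str) = Σₕ Wₕ²(1 − fₕ)sₕ²/nₕ with Wₕ = Nₕ/N, N = 30425.
Dept III: Wₕ = 0.39234182; term = 0.39234182²·(1 − 0.19720198)·50.1/2354 = 0.0026300668.
Dept II: Wₕ = 0.60765818; term = 0.60765818²·(1 − 0.02450238)·31.9/453 = 0.025365147.
Sum = 0.027995214.
SE = √(0.027995214) = 0.1673.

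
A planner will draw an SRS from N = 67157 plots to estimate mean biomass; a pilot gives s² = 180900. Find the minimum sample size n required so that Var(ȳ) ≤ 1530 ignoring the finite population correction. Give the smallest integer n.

Without fpc, n₀ = s²/D = 180900/1530 = 118.2353.
Rounding up, n = 119.

119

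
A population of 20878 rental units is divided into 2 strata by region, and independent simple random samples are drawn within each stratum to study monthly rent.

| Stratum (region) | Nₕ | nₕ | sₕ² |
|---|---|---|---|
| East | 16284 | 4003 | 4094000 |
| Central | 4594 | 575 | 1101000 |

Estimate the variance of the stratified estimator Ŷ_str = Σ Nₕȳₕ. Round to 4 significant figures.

2.399 × 10^11

Var(Ŷ_str) = Σₕ Nₕ²(1 − fₕ)sₕ²/nₕ.
East: 16284²·(1 − 4003/16284)·4094000/4003 = 2.0453003 × 10^11.
Central: 4594²·(1 − 575/4594)·1101000/575 = 3.5353179 × 10^10.
Sum = 2.3988321 × 10^11.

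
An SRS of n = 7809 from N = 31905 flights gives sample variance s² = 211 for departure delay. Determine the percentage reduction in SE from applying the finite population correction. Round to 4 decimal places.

f = n/N = 7809/31905 = 0.24475787.
SE_no-fpc = √(s²/n) = 0.16437793; SE_fpc = √((1−f)s²/n) = 0.1428521.
Ratio = √(1−f) = 0.86904668. Reduction = 100·(1 − 0.86904668) = 13.0953%.

13.0953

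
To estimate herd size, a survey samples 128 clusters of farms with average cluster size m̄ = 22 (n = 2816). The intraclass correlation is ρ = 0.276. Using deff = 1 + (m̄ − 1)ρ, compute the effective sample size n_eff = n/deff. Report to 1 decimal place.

deff = 1 + (22 − 1)·0.276 = 1 + 5.796 = 6.796.
n_eff = 2816 / 6.796 = 414.4.

414.4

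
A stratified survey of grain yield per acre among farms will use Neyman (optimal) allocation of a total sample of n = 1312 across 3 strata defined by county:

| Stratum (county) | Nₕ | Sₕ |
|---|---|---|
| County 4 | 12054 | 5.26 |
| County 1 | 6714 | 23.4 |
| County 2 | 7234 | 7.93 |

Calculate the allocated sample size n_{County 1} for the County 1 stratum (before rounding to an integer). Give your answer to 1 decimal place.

Neyman allocation: nₕ = n·NₕSₕ / Σⱼ NⱼSⱼ.
Σ NⱼSⱼ = 12054·5.26 + 6714·23.4 + 7234·7.93 = 277877.26.
n_{County 1} = 1312·6714·23.4 / 277877.26 = 741.8.

741.8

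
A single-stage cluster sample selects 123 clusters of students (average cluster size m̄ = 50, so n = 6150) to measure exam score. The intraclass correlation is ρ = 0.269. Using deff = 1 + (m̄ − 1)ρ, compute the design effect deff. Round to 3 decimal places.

deff = 1 + (50 − 1)·0.269 = 1 + 13.181 = 14.181.

14.181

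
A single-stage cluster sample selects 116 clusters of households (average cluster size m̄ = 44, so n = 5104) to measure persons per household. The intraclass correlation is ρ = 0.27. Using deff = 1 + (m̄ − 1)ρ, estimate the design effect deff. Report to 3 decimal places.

12.610

deff = 1 + (44 − 1)·0.27 = 1 + 11.61 = 12.61.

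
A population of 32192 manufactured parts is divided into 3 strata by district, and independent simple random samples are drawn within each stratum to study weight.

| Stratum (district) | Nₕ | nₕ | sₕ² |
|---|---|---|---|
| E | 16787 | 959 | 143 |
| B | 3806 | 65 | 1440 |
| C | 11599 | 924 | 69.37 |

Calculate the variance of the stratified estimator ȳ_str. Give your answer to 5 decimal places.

Var(ȳ_str) = Σₕ Wₕ²(1 − fₕ)sₕ²/nₕ with Wₕ = Nₕ/N, N = 32192.
E: Wₕ = 0.52146496; term = 0.52146496²·(1 − 0.05712754)·143/959 = 0.038231439.
B: Wₕ = 0.11822813; term = 0.11822813²·(1 − 0.01707830)·1440/65 = 0.30437551.
C: Wₕ = 0.36030691; term = 0.36030691²·(1 − 0.07966204)·69.37/924 = 0.0089699958.
Sum = 0.35157694.

0.35158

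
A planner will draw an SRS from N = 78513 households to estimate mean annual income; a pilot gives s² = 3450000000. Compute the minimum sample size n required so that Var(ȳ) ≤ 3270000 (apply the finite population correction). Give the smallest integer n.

1042

Without fpc, n₀ = s²/D = 3450000000/3270000 = 1055.0459.
With fpc, (1 − n/N)·s²/n ≤ D requires n ≥ n₀/(1 + n₀/N) = 1055.0459/(1 + 1055.0459/78513) = 1041.0563.
Rounding up, n = 1042.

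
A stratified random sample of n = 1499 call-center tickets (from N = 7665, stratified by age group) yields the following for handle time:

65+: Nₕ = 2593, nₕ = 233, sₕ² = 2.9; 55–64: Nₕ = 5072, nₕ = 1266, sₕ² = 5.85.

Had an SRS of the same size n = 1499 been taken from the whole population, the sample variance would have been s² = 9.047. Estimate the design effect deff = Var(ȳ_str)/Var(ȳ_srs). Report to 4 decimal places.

0.5797

Var(ȳ_str) = Σ Wₕ²(1−fₕ)sₕ²/nₕ with Wₕ = Nₕ/7665:
  65+: (2593/7665)²·(1−233/2593)·2.9/233 = 0.0012963799
  55–64: (5072/7665)²·(1−1266/5072)·5.85/1266 = 0.001518259
  → Var(ȳ_str) = 0.0028146389.
Var(ȳ_srs) = (1 − 1499/7665)·9.047/1499 = 0.0048550568.
deff = 0.0028146389 / 0.0048550568 = 0.5797.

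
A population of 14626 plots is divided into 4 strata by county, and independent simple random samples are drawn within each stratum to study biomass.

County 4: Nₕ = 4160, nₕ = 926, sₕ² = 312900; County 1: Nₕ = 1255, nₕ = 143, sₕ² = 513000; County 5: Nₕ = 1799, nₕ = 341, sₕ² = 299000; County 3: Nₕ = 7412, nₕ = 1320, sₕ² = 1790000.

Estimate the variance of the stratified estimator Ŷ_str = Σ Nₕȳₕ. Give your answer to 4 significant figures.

7.308 × 10^10

Var(Ŷ_str) = Σₕ Nₕ²(1 − fₕ)sₕ²/nₕ.
County 4: 4160²·(1 − 926/4160)·312900/926 = 4.5459842 × 10^9.
County 1: 1255²·(1 − 143/1255)·513000/143 = 5.0064495 × 10^9.
County 5: 1799²·(1 − 341/1799)·299000/341 = 2.2998817 × 10^9.
County 3: 7412²·(1 − 1320/7412)·1790000/1320 = 6.123143 × 10^10.
Sum = 7.3083745 × 10^10.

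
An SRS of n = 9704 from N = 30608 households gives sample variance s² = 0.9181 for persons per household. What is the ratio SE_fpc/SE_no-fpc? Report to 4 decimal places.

0.8264

f = n/N = 9704/30608 = 0.31704130.
SE_no-fpc = √(s²/n) = 0.0097267913; SE_fpc = √((1−f)s²/n) = 0.0080383483.
Ratio = √(1−f) = 0.82641316.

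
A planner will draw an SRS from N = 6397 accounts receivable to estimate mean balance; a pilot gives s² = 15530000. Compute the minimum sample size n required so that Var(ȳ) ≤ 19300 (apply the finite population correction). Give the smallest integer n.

Without fpc, n₀ = s²/D = 15530000/19300 = 804.6632.
With fpc, (1 − n/N)·s²/n ≤ D requires n ≥ n₀/(1 + n₀/N) = 804.6632/(1 + 804.6632/6397) = 714.7558.
Rounding up, n = 715.

715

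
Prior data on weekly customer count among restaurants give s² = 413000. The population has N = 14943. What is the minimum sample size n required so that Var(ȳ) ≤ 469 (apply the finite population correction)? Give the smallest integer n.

Without fpc, n₀ = s²/D = 413000/469 = 880.5970.
With fpc, (1 − n/N)·s²/n ≤ D requires n ≥ n₀/(1 + n₀/N) = 880.5970/(1 + 880.5970/14943) = 831.5910.
Rounding up, n = 832.

832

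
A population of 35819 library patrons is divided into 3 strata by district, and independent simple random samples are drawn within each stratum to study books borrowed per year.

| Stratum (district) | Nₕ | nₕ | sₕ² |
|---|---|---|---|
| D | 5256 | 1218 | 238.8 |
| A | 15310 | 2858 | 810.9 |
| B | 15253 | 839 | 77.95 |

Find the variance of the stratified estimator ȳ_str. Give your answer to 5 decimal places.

0.06132

Var(ȳ_str) = Σₕ Wₕ²(1 − fₕ)sₕ²/nₕ with Wₕ = Nₕ/N, N = 35819.
D: Wₕ = 0.14673776; term = 0.14673776²·(1 − 0.23173516)·238.8/1218 = 0.0032432602.
A: Wₕ = 0.42742678; term = 0.42742678²·(1 − 0.18667538)·810.9/2858 = 0.04215921.
B: Wₕ = 0.42583545; term = 0.42583545²·(1 − 0.05500557)·77.95/839 = 0.015920879.
Sum = 0.061323349.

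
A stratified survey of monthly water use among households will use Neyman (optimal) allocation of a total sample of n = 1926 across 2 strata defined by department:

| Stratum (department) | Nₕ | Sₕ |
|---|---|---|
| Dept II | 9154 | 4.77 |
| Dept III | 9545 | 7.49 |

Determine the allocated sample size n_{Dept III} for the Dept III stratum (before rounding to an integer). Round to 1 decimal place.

1195.7

Neyman allocation: nₕ = n·NₕSₕ / Σⱼ NⱼSⱼ.
Σ NⱼSⱼ = 9154·4.77 + 9545·7.49 = 115156.63.
n_{Dept III} = 1926·9545·7.49 / 115156.63 = 1195.7.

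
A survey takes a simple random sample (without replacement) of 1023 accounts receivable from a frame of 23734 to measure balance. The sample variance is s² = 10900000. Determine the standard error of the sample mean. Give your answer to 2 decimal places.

Under SRS without replacement, Var(ȳ) = (1 − f)·s²/n with f = n/N = 1023/23734 = 0.04310272.
Var(ȳ) = (1 − 0.04310272)·10900000/1023 = 0.95689728·10654.936 = 10195.68.
SE(ȳ) = √(10195.68) = 100.97.

100.97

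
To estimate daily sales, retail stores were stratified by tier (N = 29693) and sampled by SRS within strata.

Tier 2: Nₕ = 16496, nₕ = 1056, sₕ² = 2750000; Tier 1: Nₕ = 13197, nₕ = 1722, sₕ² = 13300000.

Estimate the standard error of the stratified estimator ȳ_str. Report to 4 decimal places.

45.5948

Var(ȳ_str) = Σₕ Wₕ²(1 − fₕ)sₕ²/nₕ with Wₕ = Nₕ/N, N = 29693.
Tier 2: Wₕ = 0.55555181; term = 0.55555181²·(1 − 0.06401552)·2750000/1056 = 752.29221.
Tier 1: Wₕ = 0.44444819; term = 0.44444819²·(1 − 0.13048420)·13300000/1722 = 1326.5947.
Sum = 2078.8869.
SE = √(2078.8869) = 45.5948.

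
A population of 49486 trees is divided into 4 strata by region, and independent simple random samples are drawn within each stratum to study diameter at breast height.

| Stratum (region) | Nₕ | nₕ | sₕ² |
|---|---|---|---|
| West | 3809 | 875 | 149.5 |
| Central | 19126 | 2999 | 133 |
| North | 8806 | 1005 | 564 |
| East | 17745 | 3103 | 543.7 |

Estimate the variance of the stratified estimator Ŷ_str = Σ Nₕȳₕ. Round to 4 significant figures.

Var(Ŷ_str) = Σₕ Nₕ²(1 − fₕ)sₕ²/nₕ.
West: 3809²·(1 − 875/3809)·149.5/875 = 1.9094321 × 10^6.
Central: 19126²·(1 − 2999/19126)·133/2999 = 1.3678955 × 10^7.
North: 8806²·(1 − 1005/8806)·564/1005 = 3.8551564 × 10^7.
East: 17745²·(1 − 3103/17745)·543.7/3103 = 4.552542 × 10^7.
Sum = 9.9665371 × 10^7.

9.967 × 10^7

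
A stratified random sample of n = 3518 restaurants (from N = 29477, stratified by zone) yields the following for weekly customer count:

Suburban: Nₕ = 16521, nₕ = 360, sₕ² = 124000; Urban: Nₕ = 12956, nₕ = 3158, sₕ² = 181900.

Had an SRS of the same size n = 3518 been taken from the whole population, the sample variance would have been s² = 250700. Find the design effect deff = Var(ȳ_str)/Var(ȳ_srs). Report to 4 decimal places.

1.8206

Var(ȳ_str) = Σ Wₕ²(1−fₕ)sₕ²/nₕ with Wₕ = Nₕ/29477:
  Suburban: (16521/29477)²·(1−360/16521)·124000/360 = 105.84179
  Urban: (12956/29477)²·(1−3158/12956)·181900/3158 = 8.4151601
  → Var(ȳ_str) = 114.25695.
Var(ȳ_srs) = (1 − 3518/29477)·250700/3518 = 62.757145.
deff = 114.25695 / 62.757145 = 1.8206.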